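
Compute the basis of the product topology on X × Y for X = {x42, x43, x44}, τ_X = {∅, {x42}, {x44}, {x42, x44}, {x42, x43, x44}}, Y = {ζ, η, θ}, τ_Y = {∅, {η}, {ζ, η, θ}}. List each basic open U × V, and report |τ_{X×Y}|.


Basis B = {∅ × ∅, {x42} × {η}, {x44} × {η}, {x42, x44} × {η}, {x42} × {ζ, η, θ}, {x42, x43, x44} × {η}, {x44} × {ζ, η, θ}, {x42, x44} × {ζ, η, θ}, {x42, x43, x44} × {ζ, η, θ}}; |τ_{X×Y}| = 14.

Enumerate products U × V with U ∈ τ_X, V ∈ τ_Y (deduplicated):
  ∅ × ∅ = {} (∅)
  {x42} × {η} = {(x42,η)}
  {x44} × {η} = {(x44,η)}
  {x42, x44} × {η} = {(x42,η), (x44,η)}
  {x42} × {ζ, η, θ} = {(x42,ζ), (x42,η), (x42,θ)}
  {x42, x43, x44} × {η} = {(x42,η), (x43,η), (x44,η)}
  {x44} × {ζ, η, θ} = {(x44,ζ), (x44,η), (x44,θ)}
  {x42, x44} × {ζ, η, θ} = {(x42,ζ), (x42,η), (x42,θ), (x44,ζ), (x44,η), (x44,θ)}
  {x42, x43, x44} × {ζ, η, θ} = {(x42,ζ), (x42,η), (x42,θ), (x43,ζ), (x43,η), (x43,θ), (x44,ζ), (x44,η), (x44,θ)}
These 9 distinct sets form the basis B.
Close under arbitrary unions to get τ_{X×Y}; counting gives |τ_{X×Y}| = 14.


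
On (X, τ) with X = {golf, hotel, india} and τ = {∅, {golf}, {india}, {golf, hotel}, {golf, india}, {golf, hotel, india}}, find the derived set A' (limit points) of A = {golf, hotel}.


A' = {hotel}

For each x ∈ X, list the open sets U ∈ τ with x ∈ U, then check whether U ∩ (A ∖ {x}) ≠ ∅ for every such U.
  x = golf: open {golf} ∋ x has {golf} ∩ (A ∖ {golf}) = ∅, so x is NOT a limit point.
  x = hotel: opens ∋ x are {golf, hotel}, {golf, hotel, india}; each meets A ∖ {hotel}, so x IS a limit point.
  x = india: open {india} ∋ x has {india} ∩ (A ∖ {india}) = ∅, so x is NOT a limit point.
Collecting: A' = {hotel}.


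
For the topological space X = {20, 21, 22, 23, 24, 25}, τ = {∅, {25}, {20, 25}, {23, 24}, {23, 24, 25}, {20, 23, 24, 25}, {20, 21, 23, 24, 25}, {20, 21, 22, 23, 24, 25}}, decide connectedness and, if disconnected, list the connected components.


(X, τ) is connected.

Find clopen sets (U ∈ τ with X ∖ U ∈ τ):
  U = ∅, X ∖ U = {20, 21, 22, 23, 24, 25} — both open, so U is clopen.
  U = {20, 21, 22, 23, 24, 25}, X ∖ U = ∅ — both open, so U is clopen.
Only trivial clopens (∅ and X) exist, so (X, τ) is connected.
Compute connected components by grouping points that agree on all clopens:
  component: {20, 21, 22, 23, 24, 25}


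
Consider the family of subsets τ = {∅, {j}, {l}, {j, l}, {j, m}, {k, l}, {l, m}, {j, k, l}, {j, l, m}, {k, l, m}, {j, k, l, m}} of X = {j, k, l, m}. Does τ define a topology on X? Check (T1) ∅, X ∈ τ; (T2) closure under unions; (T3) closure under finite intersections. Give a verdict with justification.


τ is NOT a topology on X.

Axiom (T1): ∅ ∈ τ? Yes; X ∈ τ? Yes.
Axiom (T2/T3): check pairwise unions and intersections of members of τ.
Counterexample for (T3): {j, m} ∩ {l, m} = {m} ∉ τ. Therefore τ is NOT a topology.


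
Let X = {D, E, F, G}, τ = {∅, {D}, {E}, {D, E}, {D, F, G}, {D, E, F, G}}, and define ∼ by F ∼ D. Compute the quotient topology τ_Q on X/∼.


X/∼ = {[D=F], [E], [G]}; |τ_Q| = 4.

Equivalence classes: [D=F], [E], [G].
Quotient map π: X → X/∼ sends D ↦ [D=F], E ↦ [E], F ↦ [D=F], G ↦ [G].
For each subset V ⊆ X/∼, compute π^{-1}(V) ⊆ X and check whether π^{-1}(V) ∈ τ. V is open in τ_Q iff π^{-1}(V) ∈ τ.
  V = {}: π^{-1}(V) = ∅ ∈ τ ✓.
  V = {[D=F]}: π^{-1}(V) = {D, F} ∉ τ ✗.
  V = {[E]}: π^{-1}(V) = {E} ∈ τ ✓.
  V = {[D=F], [E]}: π^{-1}(V) = {D, E, F} ∉ τ ✗.
  V = {[G]}: π^{-1}(V) = {G} ∉ τ ✗.
  V = {[D=F], [G]}: π^{-1}(V) = {D, F, G} ∈ τ ✓.
  V = {[E], [G]}: π^{-1}(V) = {E, G} ∉ τ ✗.
  V = {[D=F], [E], [G]}: π^{-1}(V) = {D, E, F, G} ∈ τ ✓.
Open sets in the quotient: τ_Q = {{}, {[E]}, {[D=F], [G]}, {[D=F], [E], [G]}} (4 elements).


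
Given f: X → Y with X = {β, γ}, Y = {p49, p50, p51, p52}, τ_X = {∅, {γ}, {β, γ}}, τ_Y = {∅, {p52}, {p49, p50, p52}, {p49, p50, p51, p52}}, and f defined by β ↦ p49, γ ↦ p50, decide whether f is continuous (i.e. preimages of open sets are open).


f IS continuous.

Compute f^{-1}(U) for each U ∈ τ_Y:
  U = ∅: f^{-1}(U) = ∅ ∈ τ_X ✓.
  U = {p52}: f^{-1}(U) = ∅ ∈ τ_X ✓.
  U = {p49, p50, p52}: f^{-1}(U) = {β, γ} ∈ τ_X ✓.
  U = {p49, p50, p51, p52}: f^{-1}(U) = {β, γ} ∈ τ_X ✓.
Every preimage lies in τ_X, so f IS continuous.


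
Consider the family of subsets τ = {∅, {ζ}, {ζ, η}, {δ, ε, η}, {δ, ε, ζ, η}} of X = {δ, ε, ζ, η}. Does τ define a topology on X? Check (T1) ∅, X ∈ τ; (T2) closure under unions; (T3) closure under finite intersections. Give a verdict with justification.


τ is NOT a topology on X.

Axiom (T1): ∅ ∈ τ? Yes; X ∈ τ? Yes.
Axiom (T2/T3): check pairwise unions and intersections of members of τ.
Counterexample for (T3): {ζ, η} ∩ {δ, ε, η} = {η} ∉ τ. Therefore τ is NOT a topology.


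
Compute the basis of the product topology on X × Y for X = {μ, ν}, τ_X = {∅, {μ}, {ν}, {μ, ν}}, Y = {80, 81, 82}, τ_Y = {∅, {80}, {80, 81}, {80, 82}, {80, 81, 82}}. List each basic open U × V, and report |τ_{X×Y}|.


Basis B = {∅ × ∅, {μ} × {80}, {ν} × {80}, {μ} × {80, 81}, {μ} × {80, 82}, {μ, ν} × {80}, {ν} × {80, 81}, {ν} × {80, 82}, {μ} × {80, 81, 82}, {ν} × {80, 81, 82}, {μ, ν} × {80, 81}, {μ, ν} × {80, 82}, {μ, ν} × {80, 81, 82}}; |τ_{X×Y}| = 25.

Enumerate products U × V with U ∈ τ_X, V ∈ τ_Y (deduplicated):
  ∅ × ∅ = {} (∅)
  {μ} × {80} = {(μ,80)}
  {ν} × {80} = {(ν,80)}
  {μ} × {80, 81} = {(μ,80), (μ,81)}
  {μ} × {80, 82} = {(μ,80), (μ,82)}
  {μ, ν} × {80} = {(μ,80), (ν,80)}
  {ν} × {80, 81} = {(ν,80), (ν,81)}
  {ν} × {80, 82} = {(ν,80), (ν,82)}
  {μ} × {80, 81, 82} = {(μ,80), (μ,81), (μ,82)}
  {ν} × {80, 81, 82} = {(ν,80), (ν,81), (ν,82)}
  {μ, ν} × {80, 81} = {(μ,80), (μ,81), (ν,80), (ν,81)}
  {μ, ν} × {80, 82} = {(μ,80), (μ,82), (ν,80), (ν,82)}
  {μ, ν} × {80, 81, 82} = {(μ,80), (μ,81), (μ,82), (ν,80), (ν,81), (ν,82)}
These 13 distinct sets form the basis B.
Close under arbitrary unions to get τ_{X×Y}; counting gives |τ_{X×Y}| = 25.


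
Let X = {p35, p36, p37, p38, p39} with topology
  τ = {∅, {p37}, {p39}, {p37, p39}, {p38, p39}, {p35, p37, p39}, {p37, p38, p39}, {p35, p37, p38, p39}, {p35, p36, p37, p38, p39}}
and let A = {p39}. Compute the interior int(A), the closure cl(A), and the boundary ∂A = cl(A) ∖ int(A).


int(A) = {p39}, cl(A) = {p35, p36, p38, p39}, ∂A = {p35, p36, p38}.

Closed sets in (X, τ) are complements of opens:
  closed(X, τ) = {∅, {p36}, {p35, p36}, {p36, p38}, {p35, p36, p37}, {p35, p36, p38}, {p35, p36, p37, p38}, {p35, p36, p38, p39}, {p35, p36, p37, p38, p39}}.
int(A) = ⋃ {U ∈ τ : U ⊆ A}. Opens contained in A: ∅, {p39}.
Taking the union of these: int(A) = {p39}.
cl(A) = ⋂ {C closed : A ⊆ C}. Closed sets containing A: {p35, p36, p38, p39}, {p35, p36, p37, p38, p39}.
Intersecting these: cl(A) = {p35, p36, p38, p39}.
∂A = cl(A) ∖ int(A) = {p35, p36, p38, p39} ∖ {p39} = {p35, p36, p38}.


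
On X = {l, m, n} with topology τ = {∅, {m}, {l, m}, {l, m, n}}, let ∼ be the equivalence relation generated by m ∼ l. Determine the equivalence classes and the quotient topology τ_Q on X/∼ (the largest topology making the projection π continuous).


X/∼ = {[l=m], [n]}; |τ_Q| = 3.

Equivalence classes: [l=m], [n].
Quotient map π: X → X/∼ sends l ↦ [l=m], m ↦ [l=m], n ↦ [n].
For each subset V ⊆ X/∼, compute π^{-1}(V) ⊆ X and check whether π^{-1}(V) ∈ τ. V is open in τ_Q iff π^{-1}(V) ∈ τ.
  V = {}: π^{-1}(V) = ∅ ∈ τ ✓.
  V = {[l=m]}: π^{-1}(V) = {l, m} ∈ τ ✓.
  V = {[n]}: π^{-1}(V) = {n} ∉ τ ✗.
  V = {[l=m], [n]}: π^{-1}(V) = {l, m, n} ∈ τ ✓.
Open sets in the quotient: τ_Q = {{}, {[l=m]}, {[l=m], [n]}} (3 elements).


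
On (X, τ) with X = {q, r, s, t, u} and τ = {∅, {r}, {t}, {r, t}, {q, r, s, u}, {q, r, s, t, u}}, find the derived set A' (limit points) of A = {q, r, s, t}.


A' = {q, s, u}

For each x ∈ X, list the open sets U ∈ τ with x ∈ U, then check whether U ∩ (A ∖ {x}) ≠ ∅ for every such U.
  x = q: opens ∋ x are {q, r, s, u}, {q, r, s, t, u}; each meets A ∖ {q}, so x IS a limit point.
  x = r: open {r} ∋ x has {r} ∩ (A ∖ {r}) = ∅, so x is NOT a limit point.
  x = s: opens ∋ x are {q, r, s, u}, {q, r, s, t, u}; each meets A ∖ {s}, so x IS a limit point.
  x = t: open {t} ∋ x has {t} ∩ (A ∖ {t}) = ∅, so x is NOT a limit point.
  x = u: opens ∋ x are {q, r, s, u}, {q, r, s, t, u}; each meets A ∖ {u}, so x IS a limit point.
Collecting: A' = {q, s, u}.


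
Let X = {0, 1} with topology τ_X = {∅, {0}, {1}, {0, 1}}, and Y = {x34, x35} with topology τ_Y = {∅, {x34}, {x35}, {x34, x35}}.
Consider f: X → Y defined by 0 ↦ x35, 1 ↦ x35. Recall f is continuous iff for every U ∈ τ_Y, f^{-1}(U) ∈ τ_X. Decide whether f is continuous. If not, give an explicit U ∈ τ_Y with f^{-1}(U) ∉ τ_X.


f IS continuous.

Compute f^{-1}(U) for each U ∈ τ_Y:
  U = ∅: f^{-1}(U) = ∅ ∈ τ_X ✓.
  U = {x34}: f^{-1}(U) = ∅ ∈ τ_X ✓.
  U = {x35}: f^{-1}(U) = {0, 1} ∈ τ_X ✓.
  U = {x34, x35}: f^{-1}(U) = {0, 1} ∈ τ_X ✓.
Every preimage lies in τ_X, so f IS continuous.


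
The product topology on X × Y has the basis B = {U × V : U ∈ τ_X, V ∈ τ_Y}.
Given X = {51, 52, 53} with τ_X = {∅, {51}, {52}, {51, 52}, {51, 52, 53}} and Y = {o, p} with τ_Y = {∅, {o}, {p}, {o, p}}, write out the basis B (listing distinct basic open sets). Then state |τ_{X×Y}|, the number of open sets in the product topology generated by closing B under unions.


Basis B = {∅ × ∅, {51} × {o}, {51} × {p}, {52} × {o}, {52} × {p}, {51} × {o, p}, {51, 52} × {o}, {51, 52} × {p}, {52} × {o, p}, {51, 52, 53} × {o}, {51, 52, 53} × {p}, {51, 52} × {o, p}, {51, 52, 53} × {o, p}}; |τ_{X×Y}| = 25.

Enumerate products U × V with U ∈ τ_X, V ∈ τ_Y (deduplicated):
  ∅ × ∅ = {} (∅)
  {51} × {o} = {(51,o)}
  {51} × {p} = {(51,p)}
  {52} × {o} = {(52,o)}
  {52} × {p} = {(52,p)}
  {51} × {o, p} = {(51,o), (51,p)}
  {51, 52} × {o} = {(51,o), (52,o)}
  {51, 52} × {p} = {(51,p), (52,p)}
  {52} × {o, p} = {(52,o), (52,p)}
  {51, 52, 53} × {o} = {(51,o), (52,o), (53,o)}
  {51, 52, 53} × {p} = {(51,p), (52,p), (53,p)}
  {51, 52} × {o, p} = {(51,o), (51,p), (52,o), (52,p)}
  {51, 52, 53} × {o, p} = {(51,o), (51,p), (52,o), (52,p), (53,o), (53,p)}
These 13 distinct sets form the basis B.
Close under arbitrary unions to get τ_{X×Y}; counting gives |τ_{X×Y}| = 25.


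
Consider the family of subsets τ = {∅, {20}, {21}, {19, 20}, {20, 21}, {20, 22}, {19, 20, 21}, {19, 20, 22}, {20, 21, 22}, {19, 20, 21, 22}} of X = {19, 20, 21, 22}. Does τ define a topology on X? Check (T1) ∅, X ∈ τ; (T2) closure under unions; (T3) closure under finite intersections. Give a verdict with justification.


τ IS a topology on X.

Axiom (T1): ∅ ∈ τ? Yes; X ∈ τ? Yes.
Axiom (T2/T3): check pairwise unions and intersections of members of τ.
All pairwise intersections and unions checked — each lies in τ. Therefore τ satisfies (T1), (T2), (T3): it IS a topology on X.


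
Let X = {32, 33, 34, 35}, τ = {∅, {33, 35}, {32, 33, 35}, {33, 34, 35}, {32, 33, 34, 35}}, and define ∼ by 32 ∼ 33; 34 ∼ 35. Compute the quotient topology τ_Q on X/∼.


X/∼ = {[32=33], [34=35]}; |τ_Q| = 2.

Equivalence classes: [32=33], [34=35].
Quotient map π: X → X/∼ sends 32 ↦ [32=33], 33 ↦ [32=33], 34 ↦ [34=35], 35 ↦ [34=35].
For each subset V ⊆ X/∼, compute π^{-1}(V) ⊆ X and check whether π^{-1}(V) ∈ τ. V is open in τ_Q iff π^{-1}(V) ∈ τ.
  V = {}: π^{-1}(V) = ∅ ∈ τ ✓.
  V = {[32=33]}: π^{-1}(V) = {32, 33} ∉ τ ✗.
  V = {[34=35]}: π^{-1}(V) = {34, 35} ∉ τ ✗.
  V = {[32=33], [34=35]}: π^{-1}(V) = {32, 33, 34, 35} ∈ τ ✓.
Open sets in the quotient: τ_Q = {{}, {[32=33], [34=35]}} (2 elements).


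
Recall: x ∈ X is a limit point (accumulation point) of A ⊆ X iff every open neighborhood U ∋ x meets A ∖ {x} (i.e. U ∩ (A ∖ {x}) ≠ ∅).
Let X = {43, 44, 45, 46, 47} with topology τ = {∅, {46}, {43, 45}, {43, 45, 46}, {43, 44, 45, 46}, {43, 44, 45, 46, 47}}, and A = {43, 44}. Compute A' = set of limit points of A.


A' = {44, 45, 47}

For each x ∈ X, list the open sets U ∈ τ with x ∈ U, then check whether U ∩ (A ∖ {x}) ≠ ∅ for every such U.
  x = 43: open {43, 45} ∋ x has {43, 45} ∩ (A ∖ {43}) = ∅, so x is NOT a limit point.
  x = 44: opens ∋ x are {43, 44, 45, 46}, {43, 44, 45, 46, 47}; each meets A ∖ {44}, so x IS a limit point.
  x = 45: opens ∋ x are {43, 45}, {43, 45, 46}, {43, 44, 45, 46}, {43, 44, 45, 46, 47}; each meets A ∖ {45}, so x IS a limit point.
  x = 46: open {46} ∋ x has {46} ∩ (A ∖ {46}) = ∅, so x is NOT a limit point.
  x = 47: opens ∋ x are {43, 44, 45, 46, 47}; each meets A ∖ {47}, so x IS a limit point.
Collecting: A' = {44, 45, 47}.


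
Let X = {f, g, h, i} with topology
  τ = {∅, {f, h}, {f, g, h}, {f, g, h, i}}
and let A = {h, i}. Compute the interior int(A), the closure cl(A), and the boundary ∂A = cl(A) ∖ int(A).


int(A) = ∅, cl(A) = {f, g, h, i}, ∂A = {f, g, h, i}.

Closed sets in (X, τ) are complements of opens:
  closed(X, τ) = {∅, {i}, {g, i}, {f, g, h, i}}.
int(A) = ⋃ {U ∈ τ : U ⊆ A}. Opens contained in A: ∅.
Taking the union of these: int(A) = ∅.
cl(A) = ⋂ {C closed : A ⊆ C}. Closed sets containing A: {f, g, h, i}.
Intersecting these: cl(A) = {f, g, h, i}.
∂A = cl(A) ∖ int(A) = {f, g, h, i} ∖ ∅ = {f, g, h, i}.


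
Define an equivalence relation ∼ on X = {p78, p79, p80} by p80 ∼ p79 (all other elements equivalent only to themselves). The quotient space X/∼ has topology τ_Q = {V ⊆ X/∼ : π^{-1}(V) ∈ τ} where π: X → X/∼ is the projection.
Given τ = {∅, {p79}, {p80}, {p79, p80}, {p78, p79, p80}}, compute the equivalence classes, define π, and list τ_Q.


X/∼ = {[p78], [p79=p80]}; |τ_Q| = 3.

Equivalence classes: [p78], [p79=p80].
Quotient map π: X → X/∼ sends p78 ↦ [p78], p79 ↦ [p79=p80], p80 ↦ [p79=p80].
For each subset V ⊆ X/∼, compute π^{-1}(V) ⊆ X and check whether π^{-1}(V) ∈ τ. V is open in τ_Q iff π^{-1}(V) ∈ τ.
  V = {}: π^{-1}(V) = ∅ ∈ τ ✓.
  V = {[p78]}: π^{-1}(V) = {p78} ∉ τ ✗.
  V = {[p79=p80]}: π^{-1}(V) = {p79, p80} ∈ τ ✓.
  V = {[p78], [p79=p80]}: π^{-1}(V) = {p78, p79, p80} ∈ τ ✓.
Open sets in the quotient: τ_Q = {{}, {[p79=p80]}, {[p78], [p79=p80]}} (3 elements).


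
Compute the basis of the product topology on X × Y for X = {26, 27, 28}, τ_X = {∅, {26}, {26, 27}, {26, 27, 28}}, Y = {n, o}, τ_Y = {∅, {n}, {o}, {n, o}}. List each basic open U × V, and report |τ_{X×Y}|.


Basis B = {∅ × ∅, {26} × {n}, {26} × {o}, {26} × {n, o}, {26, 27} × {n}, {26, 27} × {o}, {26, 27, 28} × {n}, {26, 27, 28} × {o}, {26, 27} × {n, o}, {26, 27, 28} × {n, o}}; |τ_{X×Y}| = 16.

Enumerate products U × V with U ∈ τ_X, V ∈ τ_Y (deduplicated):
  ∅ × ∅ = {} (∅)
  {26} × {n} = {(26,n)}
  {26} × {o} = {(26,o)}
  {26} × {n, o} = {(26,n), (26,o)}
  {26, 27} × {n} = {(26,n), (27,n)}
  {26, 27} × {o} = {(26,o), (27,o)}
  {26, 27, 28} × {n} = {(26,n), (27,n), (28,n)}
  {26, 27, 28} × {o} = {(26,o), (27,o), (28,o)}
  {26, 27} × {n, o} = {(26,n), (26,o), (27,n), (27,o)}
  {26, 27, 28} × {n, o} = {(26,n), (26,o), (27,n), (27,o), (28,n), (28,o)}
These 10 distinct sets form the basis B.
Close under arbitrary unions to get τ_{X×Y}; counting gives |τ_{X×Y}| = 16.


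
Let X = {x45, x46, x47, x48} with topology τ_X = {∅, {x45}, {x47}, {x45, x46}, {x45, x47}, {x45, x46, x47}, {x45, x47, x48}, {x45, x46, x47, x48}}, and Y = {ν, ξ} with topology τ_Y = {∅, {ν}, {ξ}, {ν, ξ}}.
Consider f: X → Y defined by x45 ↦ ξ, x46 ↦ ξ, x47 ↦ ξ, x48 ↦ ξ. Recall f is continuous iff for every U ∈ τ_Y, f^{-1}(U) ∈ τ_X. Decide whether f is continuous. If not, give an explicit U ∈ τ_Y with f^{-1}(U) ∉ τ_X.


f IS continuous.

Compute f^{-1}(U) for each U ∈ τ_Y:
  U = ∅: f^{-1}(U) = ∅ ∈ τ_X ✓.
  U = {ν}: f^{-1}(U) = ∅ ∈ τ_X ✓.
  U = {ξ}: f^{-1}(U) = {x45, x46, x47, x48} ∈ τ_X ✓.
  U = {ν, ξ}: f^{-1}(U) = {x45, x46, x47, x48} ∈ τ_X ✓.
Every preimage lies in τ_X, so f IS continuous.


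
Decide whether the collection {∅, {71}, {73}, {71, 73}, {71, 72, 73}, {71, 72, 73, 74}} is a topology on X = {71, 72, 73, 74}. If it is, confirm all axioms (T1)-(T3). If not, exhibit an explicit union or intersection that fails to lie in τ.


τ IS a topology on X.

Axiom (T1): ∅ ∈ τ? Yes; X ∈ τ? Yes.
Axiom (T2/T3): check pairwise unions and intersections of members of τ.
All pairwise intersections and unions checked — each lies in τ. Therefore τ satisfies (T1), (T2), (T3): it IS a topology on X.


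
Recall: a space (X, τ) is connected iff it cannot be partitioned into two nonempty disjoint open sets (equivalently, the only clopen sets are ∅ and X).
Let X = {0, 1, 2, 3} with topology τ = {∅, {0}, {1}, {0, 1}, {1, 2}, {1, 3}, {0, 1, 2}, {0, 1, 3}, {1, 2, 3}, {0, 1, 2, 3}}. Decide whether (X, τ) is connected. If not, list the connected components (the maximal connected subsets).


(X, τ) is disconnected; components = [{0}, {1, 2, 3}].

Find clopen sets (U ∈ τ with X ∖ U ∈ τ):
  U = ∅, X ∖ U = {0, 1, 2, 3} — both open, so U is clopen.
  U = {0}, X ∖ U = {1, 2, 3} — both open, so U is clopen.
  U = {1, 2, 3}, X ∖ U = {0} — both open, so U is clopen.
  U = {0, 1, 2, 3}, X ∖ U = ∅ — both open, so U is clopen.
Nontrivial clopen(s) exist: e.g. {1, 2, 3}. So (X, τ) is disconnected.
Compute connected components by grouping points that agree on all clopens:
  component: {0}
  component: {1, 2, 3}


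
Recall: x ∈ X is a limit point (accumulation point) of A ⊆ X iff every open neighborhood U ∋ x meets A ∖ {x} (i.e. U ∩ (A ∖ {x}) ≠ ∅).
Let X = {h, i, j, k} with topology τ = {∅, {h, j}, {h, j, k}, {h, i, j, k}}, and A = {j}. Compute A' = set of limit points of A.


A' = {h, i, k}

For each x ∈ X, list the open sets U ∈ τ with x ∈ U, then check whether U ∩ (A ∖ {x}) ≠ ∅ for every such U.
  x = h: opens ∋ x are {h, j}, {h, j, k}, {h, i, j, k}; each meets A ∖ {h}, so x IS a limit point.
  x = i: opens ∋ x are {h, i, j, k}; each meets A ∖ {i}, so x IS a limit point.
  x = j: open {h, j} ∋ x has {h, j} ∩ (A ∖ {j}) = ∅, so x is NOT a limit point.
  x = k: opens ∋ x are {h, j, k}, {h, i, j, k}; each meets A ∖ {k}, so x IS a limit point.
Collecting: A' = {h, i, k}.


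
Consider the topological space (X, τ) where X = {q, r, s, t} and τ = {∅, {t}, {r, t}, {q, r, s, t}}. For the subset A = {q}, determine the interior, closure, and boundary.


int(A) = ∅, cl(A) = {q, s}, ∂A = {q, s}.

Closed sets in (X, τ) are complements of opens:
  closed(X, τ) = {∅, {q, s}, {q, r, s}, {q, r, s, t}}.
int(A) = ⋃ {U ∈ τ : U ⊆ A}. Opens contained in A: ∅.
Taking the union of these: int(A) = ∅.
cl(A) = ⋂ {C closed : A ⊆ C}. Closed sets containing A: {q, s}, {q, r, s}, {q, r, s, t}.
Intersecting these: cl(A) = {q, s}.
∂A = cl(A) ∖ int(A) = {q, s} ∖ ∅ = {q, s}.


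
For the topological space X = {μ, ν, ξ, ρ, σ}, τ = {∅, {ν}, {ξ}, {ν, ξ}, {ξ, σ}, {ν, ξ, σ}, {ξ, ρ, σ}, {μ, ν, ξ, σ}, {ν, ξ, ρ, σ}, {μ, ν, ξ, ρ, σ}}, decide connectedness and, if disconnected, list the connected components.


(X, τ) is connected.

Find clopen sets (U ∈ τ with X ∖ U ∈ τ):
  U = ∅, X ∖ U = {μ, ν, ξ, ρ, σ} — both open, so U is clopen.
  U = {μ, ν, ξ, ρ, σ}, X ∖ U = ∅ — both open, so U is clopen.
Only trivial clopens (∅ and X) exist, so (X, τ) is connected.
Compute connected components by grouping points that agree on all clopens:
  component: {μ, ν, ξ, ρ, σ}


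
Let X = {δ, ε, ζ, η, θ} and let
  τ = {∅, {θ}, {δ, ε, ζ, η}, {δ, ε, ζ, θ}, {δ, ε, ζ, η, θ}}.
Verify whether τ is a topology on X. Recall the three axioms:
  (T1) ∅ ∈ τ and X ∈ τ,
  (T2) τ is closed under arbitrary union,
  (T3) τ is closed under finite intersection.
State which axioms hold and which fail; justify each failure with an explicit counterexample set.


τ is NOT a topology on X.

Axiom (T1): ∅ ∈ τ? Yes; X ∈ τ? Yes.
Axiom (T2/T3): check pairwise unions and intersections of members of τ.
Counterexample for (T3): {δ, ε, ζ, η} ∩ {δ, ε, ζ, θ} = {δ, ε, ζ} ∉ τ. Therefore τ is NOT a topology.


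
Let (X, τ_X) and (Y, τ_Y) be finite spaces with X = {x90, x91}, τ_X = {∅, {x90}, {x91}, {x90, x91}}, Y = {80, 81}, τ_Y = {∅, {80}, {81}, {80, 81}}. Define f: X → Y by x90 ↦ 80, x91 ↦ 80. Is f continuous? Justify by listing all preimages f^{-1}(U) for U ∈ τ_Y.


f IS continuous.

Compute f^{-1}(U) for each U ∈ τ_Y:
  U = ∅: f^{-1}(U) = ∅ ∈ τ_X ✓.
  U = {80}: f^{-1}(U) = {x90, x91} ∈ τ_X ✓.
  U = {81}: f^{-1}(U) = ∅ ∈ τ_X ✓.
  U = {80, 81}: f^{-1}(U) = {x90, x91} ∈ τ_X ✓.
Every preimage lies in τ_X, so f IS continuous.


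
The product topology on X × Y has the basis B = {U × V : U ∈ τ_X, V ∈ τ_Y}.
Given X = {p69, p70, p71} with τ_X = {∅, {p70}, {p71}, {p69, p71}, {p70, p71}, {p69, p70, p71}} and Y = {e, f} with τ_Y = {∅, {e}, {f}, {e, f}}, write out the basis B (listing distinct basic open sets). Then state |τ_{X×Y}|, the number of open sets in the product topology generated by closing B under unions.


Basis B = {∅ × ∅, {p70} × {e}, {p70} × {f}, {p71} × {e}, {p71} × {f}, {p69, p71} × {e}, {p69, p71} × {f}, {p70} × {e, f}, {p70, p71} × {e}, {p70, p71} × {f}, {p71} × {e, f}, {p69, p70, p71} × {e}, {p69, p70, p71} × {f}, {p69, p71} × {e, f}, {p70, p71} × {e, f}, {p69, p70, p71} × {e, f}}; |τ_{X×Y}| = 36.

Enumerate products U × V with U ∈ τ_X, V ∈ τ_Y (deduplicated):
  ∅ × ∅ = {} (∅)
  {p70} × {e} = {(p70,e)}
  {p70} × {f} = {(p70,f)}
  {p71} × {e} = {(p71,e)}
  {p71} × {f} = {(p71,f)}
  {p69, p71} × {e} = {(p69,e), (p71,e)}
  {p69, p71} × {f} = {(p69,f), (p71,f)}
  {p70} × {e, f} = {(p70,e), (p70,f)}
  {p70, p71} × {e} = {(p70,e), (p71,e)}
  {p70, p71} × {f} = {(p70,f), (p71,f)}
  {p71} × {e, f} = {(p71,e), (p71,f)}
  {p69, p70, p71} × {e} = {(p69,e), (p70,e), (p71,e)}
  {p69, p70, p71} × {f} = {(p69,f), (p70,f), (p71,f)}
  {p69, p71} × {e, f} = {(p69,e), (p69,f), (p71,e), (p71,f)}
  {p70, p71} × {e, f} = {(p70,e), (p70,f), (p71,e), (p71,f)}
  {p69, p70, p71} × {e, f} = {(p69,e), (p69,f), (p70,e), (p70,f), (p71,e), (p71,f)}
These 16 distinct sets form the basis B.
Close under arbitrary unions to get τ_{X×Y}; counting gives |τ_{X×Y}| = 36.


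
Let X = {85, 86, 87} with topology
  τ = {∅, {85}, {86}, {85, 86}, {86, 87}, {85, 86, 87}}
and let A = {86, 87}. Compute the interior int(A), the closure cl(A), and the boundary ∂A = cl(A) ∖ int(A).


int(A) = {86, 87}, cl(A) = {86, 87}, ∂A = ∅.

Closed sets in (X, τ) are complements of opens:
  closed(X, τ) = {∅, {85}, {87}, {85, 87}, {86, 87}, {85, 86, 87}}.
int(A) = ⋃ {U ∈ τ : U ⊆ A}. Opens contained in A: ∅, {86}, {86, 87}.
Taking the union of these: int(A) = {86, 87}.
cl(A) = ⋂ {C closed : A ⊆ C}. Closed sets containing A: {86, 87}, {85, 86, 87}.
Intersecting these: cl(A) = {86, 87}.
∂A = cl(A) ∖ int(A) = {86, 87} ∖ {86, 87} = ∅.


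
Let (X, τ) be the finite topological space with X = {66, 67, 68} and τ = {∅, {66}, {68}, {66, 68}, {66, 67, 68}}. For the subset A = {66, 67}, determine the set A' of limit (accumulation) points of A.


A' = {67}

For each x ∈ X, list the open sets U ∈ τ with x ∈ U, then check whether U ∩ (A ∖ {x}) ≠ ∅ for every such U.
  x = 66: open {66} ∋ x has {66} ∩ (A ∖ {66}) = ∅, so x is NOT a limit point.
  x = 67: opens ∋ x are {66, 67, 68}; each meets A ∖ {67}, so x IS a limit point.
  x = 68: open {68} ∋ x has {68} ∩ (A ∖ {68}) = ∅, so x is NOT a limit point.
Collecting: A' = {67}.


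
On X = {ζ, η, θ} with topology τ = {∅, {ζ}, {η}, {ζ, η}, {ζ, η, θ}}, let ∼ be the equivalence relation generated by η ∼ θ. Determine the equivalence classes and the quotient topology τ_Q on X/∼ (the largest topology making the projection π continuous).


X/∼ = {[ζ], [η=θ]}; |τ_Q| = 3.

Equivalence classes: [ζ], [η=θ].
Quotient map π: X → X/∼ sends ζ ↦ [ζ], η ↦ [η=θ], θ ↦ [η=θ].
For each subset V ⊆ X/∼, compute π^{-1}(V) ⊆ X and check whether π^{-1}(V) ∈ τ. V is open in τ_Q iff π^{-1}(V) ∈ τ.
  V = {}: π^{-1}(V) = ∅ ∈ τ ✓.
  V = {[ζ]}: π^{-1}(V) = {ζ} ∈ τ ✓.
  V = {[η=θ]}: π^{-1}(V) = {η, θ} ∉ τ ✗.
  V = {[ζ], [η=θ]}: π^{-1}(V) = {ζ, η, θ} ∈ τ ✓.
Open sets in the quotient: τ_Q = {{}, {[ζ]}, {[ζ], [η=θ]}} (3 elements).


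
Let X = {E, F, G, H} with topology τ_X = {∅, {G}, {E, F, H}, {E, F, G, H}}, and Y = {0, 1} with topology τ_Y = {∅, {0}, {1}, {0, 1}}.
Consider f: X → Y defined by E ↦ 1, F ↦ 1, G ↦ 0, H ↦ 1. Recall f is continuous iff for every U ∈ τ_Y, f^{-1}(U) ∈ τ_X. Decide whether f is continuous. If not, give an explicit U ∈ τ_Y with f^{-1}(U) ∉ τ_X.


f IS continuous.

Compute f^{-1}(U) for each U ∈ τ_Y:
  U = ∅: f^{-1}(U) = ∅ ∈ τ_X ✓.
  U = {0}: f^{-1}(U) = {G} ∈ τ_X ✓.
  U = {1}: f^{-1}(U) = {E, F, H} ∈ τ_X ✓.
  U = {0, 1}: f^{-1}(U) = {E, F, G, H} ∈ τ_X ✓.
Every preimage lies in τ_X, so f IS continuous.


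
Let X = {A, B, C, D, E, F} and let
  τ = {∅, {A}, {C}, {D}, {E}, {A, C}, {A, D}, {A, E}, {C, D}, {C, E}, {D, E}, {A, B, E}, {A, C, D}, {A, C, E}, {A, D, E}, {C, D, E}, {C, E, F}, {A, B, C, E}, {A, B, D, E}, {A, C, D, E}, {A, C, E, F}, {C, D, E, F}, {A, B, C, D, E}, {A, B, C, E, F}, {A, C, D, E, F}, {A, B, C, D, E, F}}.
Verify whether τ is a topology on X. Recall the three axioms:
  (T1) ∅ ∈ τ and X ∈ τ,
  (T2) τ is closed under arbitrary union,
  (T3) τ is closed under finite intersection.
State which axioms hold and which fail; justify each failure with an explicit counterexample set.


τ IS a topology on X.

Axiom (T1): ∅ ∈ τ? Yes; X ∈ τ? Yes.
Axiom (T2/T3): check pairwise unions and intersections of members of τ.
All pairwise intersections and unions checked — each lies in τ. Therefore τ satisfies (T1), (T2), (T3): it IS a topology on X.


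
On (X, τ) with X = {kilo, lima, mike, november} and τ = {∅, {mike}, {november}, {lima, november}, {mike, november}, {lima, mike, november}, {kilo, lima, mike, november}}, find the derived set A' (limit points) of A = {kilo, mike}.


A' = {kilo}

For each x ∈ X, list the open sets U ∈ τ with x ∈ U, then check whether U ∩ (A ∖ {x}) ≠ ∅ for every such U.
  x = kilo: opens ∋ x are {kilo, lima, mike, november}; each meets A ∖ {kilo}, so x IS a limit point.
  x = lima: open {lima, november} ∋ x has {lima, november} ∩ (A ∖ {lima}) = ∅, so x is NOT a limit point.
  x = mike: open {mike} ∋ x has {mike} ∩ (A ∖ {mike}) = ∅, so x is NOT a limit point.
  x = november: open {november} ∋ x has {november} ∩ (A ∖ {november}) = ∅, so x is NOT a limit point.
Collecting: A' = {kilo}.


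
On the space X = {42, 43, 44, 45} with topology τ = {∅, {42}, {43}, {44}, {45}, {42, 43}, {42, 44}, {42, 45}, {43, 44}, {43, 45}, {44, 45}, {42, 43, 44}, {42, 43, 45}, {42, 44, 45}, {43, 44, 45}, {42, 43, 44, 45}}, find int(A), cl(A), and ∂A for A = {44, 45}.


int(A) = {44, 45}, cl(A) = {44, 45}, ∂A = ∅.

Closed sets in (X, τ) are complements of opens:
  closed(X, τ) = {∅, {42}, {43}, {44}, {45}, {42, 43}, {42, 44}, {42, 45}, {43, 44}, {43, 45}, {44, 45}, {42, 43, 44}, {42, 43, 45}, {42, 44, 45}, {43, 44, 45}, {42, 43, 44, 45}}.
int(A) = ⋃ {U ∈ τ : U ⊆ A}. Opens contained in A: ∅, {44}, {45}, {44, 45}.
Taking the union of these: int(A) = {44, 45}.
cl(A) = ⋂ {C closed : A ⊆ C}. Closed sets containing A: {44, 45}, {42, 44, 45}, {43, 44, 45}, {42, 43, 44, 45}.
Intersecting these: cl(A) = {44, 45}.
∂A = cl(A) ∖ int(A) = {44, 45} ∖ {44, 45} = ∅.


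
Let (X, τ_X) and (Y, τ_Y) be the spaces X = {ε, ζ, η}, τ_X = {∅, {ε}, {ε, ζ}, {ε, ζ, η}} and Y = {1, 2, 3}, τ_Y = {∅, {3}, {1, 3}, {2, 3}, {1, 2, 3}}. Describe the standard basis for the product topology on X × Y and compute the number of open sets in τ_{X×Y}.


Basis B = {∅ × ∅, {ε} × {3}, {ε} × {1, 3}, {ε} × {2, 3}, {ε, ζ} × {3}, {ε} × {1, 2, 3}, {ε, ζ, η} × {3}, {ε, ζ} × {1, 3}, {ε, ζ} × {2, 3}, {ε, ζ} × {1, 2, 3}, {ε, ζ, η} × {1, 3}, {ε, ζ, η} × {2, 3}, {ε, ζ, η} × {1, 2, 3}}; |τ_{X×Y}| = 30.

Enumerate products U × V with U ∈ τ_X, V ∈ τ_Y (deduplicated):
  ∅ × ∅ = {} (∅)
  {ε} × {3} = {(ε,3)}
  {ε} × {1, 3} = {(ε,1), (ε,3)}
  {ε} × {2, 3} = {(ε,2), (ε,3)}
  {ε, ζ} × {3} = {(ε,3), (ζ,3)}
  {ε} × {1, 2, 3} = {(ε,1), (ε,2), (ε,3)}
  {ε, ζ, η} × {3} = {(ε,3), (ζ,3), (η,3)}
  {ε, ζ} × {1, 3} = {(ε,1), (ε,3), (ζ,1), (ζ,3)}
  {ε, ζ} × {2, 3} = {(ε,2), (ε,3), (ζ,2), (ζ,3)}
  {ε, ζ} × {1, 2, 3} = {(ε,1), (ε,2), (ε,3), (ζ,1), (ζ,2), (ζ,3)}
  {ε, ζ, η} × {1, 3} = {(ε,1), (ε,3), (ζ,1), (ζ,3), (η,1), (η,3)}
  {ε, ζ, η} × {2, 3} = {(ε,2), (ε,3), (ζ,2), (ζ,3), (η,2), (η,3)}
  {ε, ζ, η} × {1, 2, 3} = {(ε,1), (ε,2), (ε,3), (ζ,1), (ζ,2), (ζ,3), (η,1), (η,2), (η,3)}
These 13 distinct sets form the basis B.
Close under arbitrary unions to get τ_{X×Y}; counting gives |τ_{X×Y}| = 30.


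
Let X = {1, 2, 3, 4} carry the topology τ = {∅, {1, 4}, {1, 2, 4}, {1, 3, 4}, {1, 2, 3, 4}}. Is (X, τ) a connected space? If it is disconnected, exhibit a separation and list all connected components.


(X, τ) is connected.

Find clopen sets (U ∈ τ with X ∖ U ∈ τ):
  U = ∅, X ∖ U = {1, 2, 3, 4} — both open, so U is clopen.
  U = {1, 2, 3, 4}, X ∖ U = ∅ — both open, so U is clopen.
Only trivial clopens (∅ and X) exist, so (X, τ) is connected.
Compute connected components by grouping points that agree on all clopens:
  component: {1, 2, 3, 4}


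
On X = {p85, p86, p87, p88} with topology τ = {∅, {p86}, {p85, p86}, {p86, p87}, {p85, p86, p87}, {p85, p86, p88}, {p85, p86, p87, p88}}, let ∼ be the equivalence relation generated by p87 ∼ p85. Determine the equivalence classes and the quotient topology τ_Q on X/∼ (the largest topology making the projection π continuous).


X/∼ = {[p85=p87], [p86], [p88]}; |τ_Q| = 4.

Equivalence classes: [p85=p87], [p86], [p88].
Quotient map π: X → X/∼ sends p85 ↦ [p85=p87], p86 ↦ [p86], p87 ↦ [p85=p87], p88 ↦ [p88].
For each subset V ⊆ X/∼, compute π^{-1}(V) ⊆ X and check whether π^{-1}(V) ∈ τ. V is open in τ_Q iff π^{-1}(V) ∈ τ.
  V = {}: π^{-1}(V) = ∅ ∈ τ ✓.
  V = {[p85=p87]}: π^{-1}(V) = {p85, p87} ∉ τ ✗.
  V = {[p86]}: π^{-1}(V) = {p86} ∈ τ ✓.
  V = {[p85=p87], [p86]}: π^{-1}(V) = {p85, p86, p87} ∈ τ ✓.
  V = {[p88]}: π^{-1}(V) = {p88} ∉ τ ✗.
  V = {[p85=p87], [p88]}: π^{-1}(V) = {p85, p87, p88} ∉ τ ✗.
  V = {[p86], [p88]}: π^{-1}(V) = {p86, p88} ∉ τ ✗.
  V = {[p85=p87], [p86], [p88]}: π^{-1}(V) = {p85, p86, p87, p88} ∈ τ ✓.
Open sets in the quotient: τ_Q = {{}, {[p86]}, {[p85=p87], [p86]}, {[p85=p87], [p86], [p88]}} (4 elements).


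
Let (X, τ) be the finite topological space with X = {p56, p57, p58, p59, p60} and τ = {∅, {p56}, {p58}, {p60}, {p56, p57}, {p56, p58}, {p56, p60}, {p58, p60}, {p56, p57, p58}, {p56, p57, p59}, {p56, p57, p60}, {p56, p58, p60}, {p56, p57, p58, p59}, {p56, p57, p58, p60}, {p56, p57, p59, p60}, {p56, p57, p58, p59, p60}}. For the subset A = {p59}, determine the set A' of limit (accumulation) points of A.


A' = ∅

For each x ∈ X, list the open sets U ∈ τ with x ∈ U, then check whether U ∩ (A ∖ {x}) ≠ ∅ for every such U.
  x = p56: open {p56} ∋ x has {p56} ∩ (A ∖ {p56}) = ∅, so x is NOT a limit point.
  x = p57: open {p56, p57} ∋ x has {p56, p57} ∩ (A ∖ {p57}) = ∅, so x is NOT a limit point.
  x = p58: open {p58} ∋ x has {p58} ∩ (A ∖ {p58}) = ∅, so x is NOT a limit point.
  x = p59: open {p56, p57, p59} ∋ x has {p56, p57, p59} ∩ (A ∖ {p59}) = ∅, so x is NOT a limit point.
  x = p60: open {p60} ∋ x has {p60} ∩ (A ∖ {p60}) = ∅, so x is NOT a limit point.
Collecting: A' = ∅.


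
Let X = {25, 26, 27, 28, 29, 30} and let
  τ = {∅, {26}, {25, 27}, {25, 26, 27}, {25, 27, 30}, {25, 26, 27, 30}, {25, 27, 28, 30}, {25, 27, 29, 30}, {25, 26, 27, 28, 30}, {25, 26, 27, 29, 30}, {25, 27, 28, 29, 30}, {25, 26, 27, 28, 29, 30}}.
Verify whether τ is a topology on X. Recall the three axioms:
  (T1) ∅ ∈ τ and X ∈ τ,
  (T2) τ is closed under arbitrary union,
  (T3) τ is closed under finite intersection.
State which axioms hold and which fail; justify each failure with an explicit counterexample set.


τ IS a topology on X.

Axiom (T1): ∅ ∈ τ? Yes; X ∈ τ? Yes.
Axiom (T2/T3): check pairwise unions and intersections of members of τ.
All pairwise intersections and unions checked — each lies in τ. Therefore τ satisfies (T1), (T2), (T3): it IS a topology on X.


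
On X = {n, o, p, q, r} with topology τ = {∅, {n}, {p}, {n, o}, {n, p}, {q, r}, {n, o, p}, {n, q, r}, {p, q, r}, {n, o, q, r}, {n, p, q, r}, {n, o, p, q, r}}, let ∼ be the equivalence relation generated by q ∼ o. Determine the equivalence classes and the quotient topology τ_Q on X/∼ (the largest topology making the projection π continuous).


X/∼ = {[n], [o=q], [p], [r]}; |τ_Q| = 6.

Equivalence classes: [n], [o=q], [p], [r].
Quotient map π: X → X/∼ sends n ↦ [n], o ↦ [o=q], p ↦ [p], q ↦ [o=q], r ↦ [r].
For each subset V ⊆ X/∼, compute π^{-1}(V) ⊆ X and check whether π^{-1}(V) ∈ τ. V is open in τ_Q iff π^{-1}(V) ∈ τ.
  V = {}: π^{-1}(V) = ∅ ∈ τ ✓.
  V = {[n]}: π^{-1}(V) = {n} ∈ τ ✓.
  V = {[o=q]}: π^{-1}(V) = {o, q} ∉ τ ✗.
  V = {[n], [o=q]}: π^{-1}(V) = {n, o, q} ∉ τ ✗.
  V = {[p]}: π^{-1}(V) = {p} ∈ τ ✓.
  V = {[n], [p]}: π^{-1}(V) = {n, p} ∈ τ ✓.
  V = {[o=q], [p]}: π^{-1}(V) = {o, p, q} ∉ τ ✗.
  V = {[n], [o=q], [p]}: π^{-1}(V) = {n, o, p, q} ∉ τ ✗.
  V = {[r]}: π^{-1}(V) = {r} ∉ τ ✗.
  V = {[n], [r]}: π^{-1}(V) = {n, r} ∉ τ ✗.
  V = {[o=q], [r]}: π^{-1}(V) = {o, q, r} ∉ τ ✗.
  V = {[n], [o=q], [r]}: π^{-1}(V) = {n, o, q, r} ∈ τ ✓.
  V = {[p], [r]}: π^{-1}(V) = {p, r} ∉ τ ✗.
  V = {[n], [p], [r]}: π^{-1}(V) = {n, p, r} ∉ τ ✗.
  V = {[o=q], [p], [r]}: π^{-1}(V) = {o, p, q, r} ∉ τ ✗.
  V = {[n], [o=q], [p], [r]}: π^{-1}(V) = {n, o, p, q, r} ∈ τ ✓.
Open sets in the quotient: τ_Q = {{}, {[n]}, {[p]}, {[n], [p]}, {[n], [o=q], [r]}, {[n], [o=q], [p], [r]}} (6 elements).


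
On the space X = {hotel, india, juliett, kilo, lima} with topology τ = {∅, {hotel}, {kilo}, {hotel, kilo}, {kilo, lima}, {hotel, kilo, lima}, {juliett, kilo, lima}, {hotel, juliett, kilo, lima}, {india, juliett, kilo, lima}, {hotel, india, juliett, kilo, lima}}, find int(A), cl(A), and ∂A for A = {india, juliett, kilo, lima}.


int(A) = {india, juliett, kilo, lima}, cl(A) = {india, juliett, kilo, lima}, ∂A = ∅.

Closed sets in (X, τ) are complements of opens:
  closed(X, τ) = {∅, {hotel}, {india}, {hotel, india}, {india, juliett}, {hotel, india, juliett}, {india, juliett, lima}, {hotel, india, juliett, lima}, {india, juliett, kilo, lima}, {hotel, india, juliett, kilo, lima}}.
int(A) = ⋃ {U ∈ τ : U ⊆ A}. Opens contained in A: ∅, {kilo}, {kilo, lima}, {juliett, kilo, lima}, {india, juliett, kilo, lima}.
Taking the union of these: int(A) = {india, juliett, kilo, lima}.
cl(A) = ⋂ {C closed : A ⊆ C}. Closed sets containing A: {india, juliett, kilo, lima}, {hotel, india, juliett, kilo, lima}.
Intersecting these: cl(A) = {india, juliett, kilo, lima}.
∂A = cl(A) ∖ int(A) = {india, juliett, kilo, lima} ∖ {india, juliett, kilo, lima} = ∅.


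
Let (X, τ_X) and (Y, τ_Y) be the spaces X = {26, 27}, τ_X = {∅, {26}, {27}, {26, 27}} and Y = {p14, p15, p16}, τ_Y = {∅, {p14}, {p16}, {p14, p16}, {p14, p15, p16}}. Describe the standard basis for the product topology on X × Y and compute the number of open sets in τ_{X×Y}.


Basis B = {∅ × ∅, {26} × {p14}, {26} × {p16}, {27} × {p14}, {27} × {p16}, {26} × {p14, p16}, {26, 27} × {p14}, {26, 27} × {p16}, {27} × {p14, p16}, {26} × {p14, p15, p16}, {27} × {p14, p15, p16}, {26, 27} × {p14, p16}, {26, 27} × {p14, p15, p16}}; |τ_{X×Y}| = 25.

Enumerate products U × V with U ∈ τ_X, V ∈ τ_Y (deduplicated):
  ∅ × ∅ = {} (∅)
  {26} × {p14} = {(26,p14)}
  {26} × {p16} = {(26,p16)}
  {27} × {p14} = {(27,p14)}
  {27} × {p16} = {(27,p16)}
  {26} × {p14, p16} = {(26,p14), (26,p16)}
  {26, 27} × {p14} = {(26,p14), (27,p14)}
  {26, 27} × {p16} = {(26,p16), (27,p16)}
  {27} × {p14, p16} = {(27,p14), (27,p16)}
  {26} × {p14, p15, p16} = {(26,p14), (26,p15), (26,p16)}
  {27} × {p14, p15, p16} = {(27,p14), (27,p15), (27,p16)}
  {26, 27} × {p14, p16} = {(26,p14), (26,p16), (27,p14), (27,p16)}
  {26, 27} × {p14, p15, p16} = {(26,p14), (26,p15), (26,p16), (27,p14), (27,p15), (27,p16)}
These 13 distinct sets form the basis B.
Close under arbitrary unions to get τ_{X×Y}; counting gives |τ_{X×Y}| = 25.


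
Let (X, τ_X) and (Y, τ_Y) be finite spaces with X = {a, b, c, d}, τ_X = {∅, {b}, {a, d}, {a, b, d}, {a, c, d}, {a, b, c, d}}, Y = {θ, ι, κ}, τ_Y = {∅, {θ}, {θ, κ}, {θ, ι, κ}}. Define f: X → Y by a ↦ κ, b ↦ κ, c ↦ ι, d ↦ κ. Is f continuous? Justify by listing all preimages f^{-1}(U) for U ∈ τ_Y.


f IS continuous.

Compute f^{-1}(U) for each U ∈ τ_Y:
  U = ∅: f^{-1}(U) = ∅ ∈ τ_X ✓.
  U = {θ}: f^{-1}(U) = ∅ ∈ τ_X ✓.
  U = {θ, κ}: f^{-1}(U) = {a, b, d} ∈ τ_X ✓.
  U = {θ, ι, κ}: f^{-1}(U) = {a, b, c, d} ∈ τ_X ✓.
Every preimage lies in τ_X, so f IS continuous.


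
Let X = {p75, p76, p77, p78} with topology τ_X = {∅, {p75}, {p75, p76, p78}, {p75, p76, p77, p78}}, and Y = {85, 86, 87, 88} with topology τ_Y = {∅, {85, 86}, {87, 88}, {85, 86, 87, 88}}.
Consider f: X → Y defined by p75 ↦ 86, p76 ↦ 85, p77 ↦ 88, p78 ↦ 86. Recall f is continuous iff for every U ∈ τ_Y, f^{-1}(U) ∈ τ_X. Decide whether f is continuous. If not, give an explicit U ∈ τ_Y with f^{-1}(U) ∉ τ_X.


f is NOT continuous.

Compute f^{-1}(U) for each U ∈ τ_Y:
  U = ∅: f^{-1}(U) = ∅ ∈ τ_X ✓.
  U = {85, 86}: f^{-1}(U) = {p75, p76, p78} ∈ τ_X ✓.
  U = {87, 88}: f^{-1}(U) = {p77} ∉ τ_X ✗.
  U = {85, 86, 87, 88}: f^{-1}(U) = {p75, p76, p77, p78} ∈ τ_X ✓.
Found U = {87, 88} with f^{-1}(U) = {p77} not in τ_X. Therefore f is NOT continuous.


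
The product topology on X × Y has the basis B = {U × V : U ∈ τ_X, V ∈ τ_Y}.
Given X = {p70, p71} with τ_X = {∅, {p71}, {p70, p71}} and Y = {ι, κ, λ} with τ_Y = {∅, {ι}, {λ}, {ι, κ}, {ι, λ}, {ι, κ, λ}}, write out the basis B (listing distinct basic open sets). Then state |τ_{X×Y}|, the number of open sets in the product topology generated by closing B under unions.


Basis B = {∅ × ∅, {p71} × {ι}, {p71} × {λ}, {p70, p71} × {ι}, {p70, p71} × {λ}, {p71} × {ι, κ}, {p71} × {ι, λ}, {p71} × {ι, κ, λ}, {p70, p71} × {ι, κ}, {p70, p71} × {ι, λ}, {p70, p71} × {ι, κ, λ}}; |τ_{X×Y}| = 18.

Enumerate products U × V with U ∈ τ_X, V ∈ τ_Y (deduplicated):
  ∅ × ∅ = {} (∅)
  {p71} × {ι} = {(p71,ι)}
  {p71} × {λ} = {(p71,λ)}
  {p70, p71} × {ι} = {(p70,ι), (p71,ι)}
  {p70, p71} × {λ} = {(p70,λ), (p71,λ)}
  {p71} × {ι, κ} = {(p71,ι), (p71,κ)}
  {p71} × {ι, λ} = {(p71,ι), (p71,λ)}
  {p71} × {ι, κ, λ} = {(p71,ι), (p71,κ), (p71,λ)}
  {p70, p71} × {ι, κ} = {(p70,ι), (p70,κ), (p71,ι), (p71,κ)}
  {p70, p71} × {ι, λ} = {(p70,ι), (p70,λ), (p71,ι), (p71,λ)}
  {p70, p71} × {ι, κ, λ} = {(p70,ι), (p70,κ), (p70,λ), (p71,ι), (p71,κ), (p71,λ)}
These 11 distinct sets form the basis B.
Close under arbitrary unions to get τ_{X×Y}; counting gives |τ_{X×Y}| = 18.
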